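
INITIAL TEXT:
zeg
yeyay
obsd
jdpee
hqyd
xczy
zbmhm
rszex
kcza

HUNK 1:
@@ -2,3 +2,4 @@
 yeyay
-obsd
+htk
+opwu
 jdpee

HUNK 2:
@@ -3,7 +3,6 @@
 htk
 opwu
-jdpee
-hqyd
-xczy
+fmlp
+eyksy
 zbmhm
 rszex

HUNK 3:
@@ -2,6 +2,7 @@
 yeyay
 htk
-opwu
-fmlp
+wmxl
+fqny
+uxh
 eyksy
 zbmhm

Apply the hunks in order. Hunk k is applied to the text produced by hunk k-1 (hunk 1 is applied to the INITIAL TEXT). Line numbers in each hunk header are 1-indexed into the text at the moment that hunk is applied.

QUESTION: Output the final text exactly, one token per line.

Hunk 1: at line 2 remove [obsd] add [htk,opwu] -> 10 lines: zeg yeyay htk opwu jdpee hqyd xczy zbmhm rszex kcza
Hunk 2: at line 3 remove [jdpee,hqyd,xczy] add [fmlp,eyksy] -> 9 lines: zeg yeyay htk opwu fmlp eyksy zbmhm rszex kcza
Hunk 3: at line 2 remove [opwu,fmlp] add [wmxl,fqny,uxh] -> 10 lines: zeg yeyay htk wmxl fqny uxh eyksy zbmhm rszex kcza

Answer: zeg
yeyay
htk
wmxl
fqny
uxh
eyksy
zbmhm
rszex
kcza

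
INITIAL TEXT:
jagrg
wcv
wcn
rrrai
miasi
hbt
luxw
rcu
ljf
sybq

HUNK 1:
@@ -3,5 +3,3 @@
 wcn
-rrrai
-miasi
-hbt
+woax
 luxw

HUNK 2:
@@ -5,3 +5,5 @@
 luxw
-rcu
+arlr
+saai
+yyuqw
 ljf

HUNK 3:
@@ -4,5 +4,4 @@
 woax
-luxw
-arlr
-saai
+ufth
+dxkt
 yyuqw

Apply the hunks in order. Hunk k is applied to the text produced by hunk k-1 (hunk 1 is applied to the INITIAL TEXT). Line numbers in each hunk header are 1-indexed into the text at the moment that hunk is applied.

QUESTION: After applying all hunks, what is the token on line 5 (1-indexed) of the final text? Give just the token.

Answer: ufth

Derivation:
Hunk 1: at line 3 remove [rrrai,miasi,hbt] add [woax] -> 8 lines: jagrg wcv wcn woax luxw rcu ljf sybq
Hunk 2: at line 5 remove [rcu] add [arlr,saai,yyuqw] -> 10 lines: jagrg wcv wcn woax luxw arlr saai yyuqw ljf sybq
Hunk 3: at line 4 remove [luxw,arlr,saai] add [ufth,dxkt] -> 9 lines: jagrg wcv wcn woax ufth dxkt yyuqw ljf sybq
Final line 5: ufth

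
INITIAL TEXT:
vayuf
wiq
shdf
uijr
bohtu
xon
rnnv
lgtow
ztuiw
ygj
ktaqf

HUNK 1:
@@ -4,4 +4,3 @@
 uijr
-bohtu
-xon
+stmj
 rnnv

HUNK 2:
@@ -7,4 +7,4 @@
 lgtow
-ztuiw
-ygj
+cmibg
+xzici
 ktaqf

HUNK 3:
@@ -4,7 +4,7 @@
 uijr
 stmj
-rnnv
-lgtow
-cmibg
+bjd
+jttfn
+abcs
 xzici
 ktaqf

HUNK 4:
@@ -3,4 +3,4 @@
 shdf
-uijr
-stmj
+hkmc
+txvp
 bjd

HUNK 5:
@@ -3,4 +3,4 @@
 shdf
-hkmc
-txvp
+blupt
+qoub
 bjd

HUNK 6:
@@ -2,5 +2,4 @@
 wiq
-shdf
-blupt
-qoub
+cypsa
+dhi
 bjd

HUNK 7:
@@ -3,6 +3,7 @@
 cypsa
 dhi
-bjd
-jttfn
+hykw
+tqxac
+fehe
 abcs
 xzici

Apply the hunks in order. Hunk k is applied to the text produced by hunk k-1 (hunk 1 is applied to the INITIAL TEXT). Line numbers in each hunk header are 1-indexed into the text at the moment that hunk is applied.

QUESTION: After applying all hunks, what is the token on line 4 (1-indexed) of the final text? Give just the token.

Hunk 1: at line 4 remove [bohtu,xon] add [stmj] -> 10 lines: vayuf wiq shdf uijr stmj rnnv lgtow ztuiw ygj ktaqf
Hunk 2: at line 7 remove [ztuiw,ygj] add [cmibg,xzici] -> 10 lines: vayuf wiq shdf uijr stmj rnnv lgtow cmibg xzici ktaqf
Hunk 3: at line 4 remove [rnnv,lgtow,cmibg] add [bjd,jttfn,abcs] -> 10 lines: vayuf wiq shdf uijr stmj bjd jttfn abcs xzici ktaqf
Hunk 4: at line 3 remove [uijr,stmj] add [hkmc,txvp] -> 10 lines: vayuf wiq shdf hkmc txvp bjd jttfn abcs xzici ktaqf
Hunk 5: at line 3 remove [hkmc,txvp] add [blupt,qoub] -> 10 lines: vayuf wiq shdf blupt qoub bjd jttfn abcs xzici ktaqf
Hunk 6: at line 2 remove [shdf,blupt,qoub] add [cypsa,dhi] -> 9 lines: vayuf wiq cypsa dhi bjd jttfn abcs xzici ktaqf
Hunk 7: at line 3 remove [bjd,jttfn] add [hykw,tqxac,fehe] -> 10 lines: vayuf wiq cypsa dhi hykw tqxac fehe abcs xzici ktaqf
Final line 4: dhi

Answer: dhi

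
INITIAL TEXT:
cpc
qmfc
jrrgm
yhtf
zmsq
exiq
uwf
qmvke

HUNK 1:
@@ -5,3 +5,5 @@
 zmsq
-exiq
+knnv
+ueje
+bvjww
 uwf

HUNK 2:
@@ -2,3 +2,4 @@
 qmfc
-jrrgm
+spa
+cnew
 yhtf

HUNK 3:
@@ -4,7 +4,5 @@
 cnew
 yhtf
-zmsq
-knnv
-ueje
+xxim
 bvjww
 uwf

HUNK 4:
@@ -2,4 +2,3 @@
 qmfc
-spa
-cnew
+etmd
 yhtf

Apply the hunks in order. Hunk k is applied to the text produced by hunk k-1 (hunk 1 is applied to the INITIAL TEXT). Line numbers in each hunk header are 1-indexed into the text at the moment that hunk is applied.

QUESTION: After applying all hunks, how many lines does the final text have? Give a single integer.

Answer: 8

Derivation:
Hunk 1: at line 5 remove [exiq] add [knnv,ueje,bvjww] -> 10 lines: cpc qmfc jrrgm yhtf zmsq knnv ueje bvjww uwf qmvke
Hunk 2: at line 2 remove [jrrgm] add [spa,cnew] -> 11 lines: cpc qmfc spa cnew yhtf zmsq knnv ueje bvjww uwf qmvke
Hunk 3: at line 4 remove [zmsq,knnv,ueje] add [xxim] -> 9 lines: cpc qmfc spa cnew yhtf xxim bvjww uwf qmvke
Hunk 4: at line 2 remove [spa,cnew] add [etmd] -> 8 lines: cpc qmfc etmd yhtf xxim bvjww uwf qmvke
Final line count: 8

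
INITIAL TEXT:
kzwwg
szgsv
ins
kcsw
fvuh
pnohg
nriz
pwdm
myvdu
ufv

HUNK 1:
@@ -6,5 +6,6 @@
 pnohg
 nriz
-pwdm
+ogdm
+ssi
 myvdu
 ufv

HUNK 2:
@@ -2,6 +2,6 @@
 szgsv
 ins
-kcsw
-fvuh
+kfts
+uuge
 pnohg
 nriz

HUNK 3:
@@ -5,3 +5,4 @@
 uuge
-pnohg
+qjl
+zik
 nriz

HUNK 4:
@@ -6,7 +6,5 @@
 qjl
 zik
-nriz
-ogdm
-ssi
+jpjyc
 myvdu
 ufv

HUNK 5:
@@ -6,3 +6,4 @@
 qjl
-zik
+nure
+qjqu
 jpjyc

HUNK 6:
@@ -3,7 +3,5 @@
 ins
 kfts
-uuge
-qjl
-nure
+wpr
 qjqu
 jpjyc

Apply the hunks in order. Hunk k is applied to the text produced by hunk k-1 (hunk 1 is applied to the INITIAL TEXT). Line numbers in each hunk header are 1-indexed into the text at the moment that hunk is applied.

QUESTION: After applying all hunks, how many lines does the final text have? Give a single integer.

Answer: 9

Derivation:
Hunk 1: at line 6 remove [pwdm] add [ogdm,ssi] -> 11 lines: kzwwg szgsv ins kcsw fvuh pnohg nriz ogdm ssi myvdu ufv
Hunk 2: at line 2 remove [kcsw,fvuh] add [kfts,uuge] -> 11 lines: kzwwg szgsv ins kfts uuge pnohg nriz ogdm ssi myvdu ufv
Hunk 3: at line 5 remove [pnohg] add [qjl,zik] -> 12 lines: kzwwg szgsv ins kfts uuge qjl zik nriz ogdm ssi myvdu ufv
Hunk 4: at line 6 remove [nriz,ogdm,ssi] add [jpjyc] -> 10 lines: kzwwg szgsv ins kfts uuge qjl zik jpjyc myvdu ufv
Hunk 5: at line 6 remove [zik] add [nure,qjqu] -> 11 lines: kzwwg szgsv ins kfts uuge qjl nure qjqu jpjyc myvdu ufv
Hunk 6: at line 3 remove [uuge,qjl,nure] add [wpr] -> 9 lines: kzwwg szgsv ins kfts wpr qjqu jpjyc myvdu ufv
Final line count: 9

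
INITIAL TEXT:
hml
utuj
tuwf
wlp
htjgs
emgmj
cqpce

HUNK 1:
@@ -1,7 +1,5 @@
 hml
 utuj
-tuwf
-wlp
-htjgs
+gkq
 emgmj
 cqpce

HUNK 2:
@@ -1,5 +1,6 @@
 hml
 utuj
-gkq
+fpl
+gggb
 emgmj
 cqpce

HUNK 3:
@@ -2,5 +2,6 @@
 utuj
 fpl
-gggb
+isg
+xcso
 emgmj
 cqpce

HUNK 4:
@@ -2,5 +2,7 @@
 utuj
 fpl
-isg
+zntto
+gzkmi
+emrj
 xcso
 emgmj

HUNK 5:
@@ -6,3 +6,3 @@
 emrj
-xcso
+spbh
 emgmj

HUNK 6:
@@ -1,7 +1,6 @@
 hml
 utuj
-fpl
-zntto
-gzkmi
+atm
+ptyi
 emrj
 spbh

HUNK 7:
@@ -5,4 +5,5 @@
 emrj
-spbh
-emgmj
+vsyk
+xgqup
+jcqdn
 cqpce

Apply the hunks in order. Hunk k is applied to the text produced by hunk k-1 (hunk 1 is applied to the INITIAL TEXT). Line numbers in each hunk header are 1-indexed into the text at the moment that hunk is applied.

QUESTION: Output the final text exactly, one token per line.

Hunk 1: at line 1 remove [tuwf,wlp,htjgs] add [gkq] -> 5 lines: hml utuj gkq emgmj cqpce
Hunk 2: at line 1 remove [gkq] add [fpl,gggb] -> 6 lines: hml utuj fpl gggb emgmj cqpce
Hunk 3: at line 2 remove [gggb] add [isg,xcso] -> 7 lines: hml utuj fpl isg xcso emgmj cqpce
Hunk 4: at line 2 remove [isg] add [zntto,gzkmi,emrj] -> 9 lines: hml utuj fpl zntto gzkmi emrj xcso emgmj cqpce
Hunk 5: at line 6 remove [xcso] add [spbh] -> 9 lines: hml utuj fpl zntto gzkmi emrj spbh emgmj cqpce
Hunk 6: at line 1 remove [fpl,zntto,gzkmi] add [atm,ptyi] -> 8 lines: hml utuj atm ptyi emrj spbh emgmj cqpce
Hunk 7: at line 5 remove [spbh,emgmj] add [vsyk,xgqup,jcqdn] -> 9 lines: hml utuj atm ptyi emrj vsyk xgqup jcqdn cqpce

Answer: hml
utuj
atm
ptyi
emrj
vsyk
xgqup
jcqdn
cqpce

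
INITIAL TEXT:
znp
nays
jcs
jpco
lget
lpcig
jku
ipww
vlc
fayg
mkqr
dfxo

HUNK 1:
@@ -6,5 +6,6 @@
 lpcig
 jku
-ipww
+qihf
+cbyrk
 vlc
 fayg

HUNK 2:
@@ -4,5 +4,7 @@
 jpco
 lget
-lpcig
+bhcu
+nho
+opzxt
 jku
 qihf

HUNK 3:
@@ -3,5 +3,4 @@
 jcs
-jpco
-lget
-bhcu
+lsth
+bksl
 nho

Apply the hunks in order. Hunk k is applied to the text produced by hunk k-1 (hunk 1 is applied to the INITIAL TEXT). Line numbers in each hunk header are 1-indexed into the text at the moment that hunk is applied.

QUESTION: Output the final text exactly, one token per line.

Answer: znp
nays
jcs
lsth
bksl
nho
opzxt
jku
qihf
cbyrk
vlc
fayg
mkqr
dfxo

Derivation:
Hunk 1: at line 6 remove [ipww] add [qihf,cbyrk] -> 13 lines: znp nays jcs jpco lget lpcig jku qihf cbyrk vlc fayg mkqr dfxo
Hunk 2: at line 4 remove [lpcig] add [bhcu,nho,opzxt] -> 15 lines: znp nays jcs jpco lget bhcu nho opzxt jku qihf cbyrk vlc fayg mkqr dfxo
Hunk 3: at line 3 remove [jpco,lget,bhcu] add [lsth,bksl] -> 14 lines: znp nays jcs lsth bksl nho opzxt jku qihf cbyrk vlc fayg mkqr dfxo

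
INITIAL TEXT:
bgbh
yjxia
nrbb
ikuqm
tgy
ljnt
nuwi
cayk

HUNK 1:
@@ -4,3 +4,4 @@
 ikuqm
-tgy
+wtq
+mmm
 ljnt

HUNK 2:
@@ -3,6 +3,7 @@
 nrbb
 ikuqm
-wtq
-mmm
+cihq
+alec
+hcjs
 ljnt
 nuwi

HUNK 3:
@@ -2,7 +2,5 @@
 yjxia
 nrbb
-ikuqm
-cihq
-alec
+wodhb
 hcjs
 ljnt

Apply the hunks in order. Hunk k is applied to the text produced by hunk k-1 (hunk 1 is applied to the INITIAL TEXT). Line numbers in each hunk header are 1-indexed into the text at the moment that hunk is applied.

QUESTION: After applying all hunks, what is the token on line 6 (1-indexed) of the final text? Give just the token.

Hunk 1: at line 4 remove [tgy] add [wtq,mmm] -> 9 lines: bgbh yjxia nrbb ikuqm wtq mmm ljnt nuwi cayk
Hunk 2: at line 3 remove [wtq,mmm] add [cihq,alec,hcjs] -> 10 lines: bgbh yjxia nrbb ikuqm cihq alec hcjs ljnt nuwi cayk
Hunk 3: at line 2 remove [ikuqm,cihq,alec] add [wodhb] -> 8 lines: bgbh yjxia nrbb wodhb hcjs ljnt nuwi cayk
Final line 6: ljnt

Answer: ljnt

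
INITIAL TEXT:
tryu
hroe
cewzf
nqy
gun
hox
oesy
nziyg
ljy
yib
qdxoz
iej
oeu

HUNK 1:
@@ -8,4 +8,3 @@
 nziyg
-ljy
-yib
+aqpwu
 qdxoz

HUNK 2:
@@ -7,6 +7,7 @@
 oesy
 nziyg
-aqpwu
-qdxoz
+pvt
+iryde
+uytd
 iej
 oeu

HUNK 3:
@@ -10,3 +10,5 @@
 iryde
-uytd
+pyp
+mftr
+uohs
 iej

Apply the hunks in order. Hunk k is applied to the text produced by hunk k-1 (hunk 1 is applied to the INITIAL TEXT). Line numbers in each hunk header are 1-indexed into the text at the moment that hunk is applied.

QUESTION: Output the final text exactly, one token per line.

Hunk 1: at line 8 remove [ljy,yib] add [aqpwu] -> 12 lines: tryu hroe cewzf nqy gun hox oesy nziyg aqpwu qdxoz iej oeu
Hunk 2: at line 7 remove [aqpwu,qdxoz] add [pvt,iryde,uytd] -> 13 lines: tryu hroe cewzf nqy gun hox oesy nziyg pvt iryde uytd iej oeu
Hunk 3: at line 10 remove [uytd] add [pyp,mftr,uohs] -> 15 lines: tryu hroe cewzf nqy gun hox oesy nziyg pvt iryde pyp mftr uohs iej oeu

Answer: tryu
hroe
cewzf
nqy
gun
hox
oesy
nziyg
pvt
iryde
pyp
mftr
uohs
iej
oeu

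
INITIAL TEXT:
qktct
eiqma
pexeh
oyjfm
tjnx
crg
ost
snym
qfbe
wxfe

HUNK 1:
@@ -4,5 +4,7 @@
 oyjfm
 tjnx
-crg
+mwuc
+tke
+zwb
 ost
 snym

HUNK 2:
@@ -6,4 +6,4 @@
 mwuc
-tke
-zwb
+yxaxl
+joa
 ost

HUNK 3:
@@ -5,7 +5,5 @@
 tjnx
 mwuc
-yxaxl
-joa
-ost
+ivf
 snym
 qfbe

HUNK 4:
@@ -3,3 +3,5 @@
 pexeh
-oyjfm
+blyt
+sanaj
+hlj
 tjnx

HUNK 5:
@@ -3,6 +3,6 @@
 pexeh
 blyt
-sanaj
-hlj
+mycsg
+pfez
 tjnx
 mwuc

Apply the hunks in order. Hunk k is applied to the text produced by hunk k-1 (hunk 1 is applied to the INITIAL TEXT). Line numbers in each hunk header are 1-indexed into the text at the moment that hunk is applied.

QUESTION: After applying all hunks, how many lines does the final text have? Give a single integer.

Hunk 1: at line 4 remove [crg] add [mwuc,tke,zwb] -> 12 lines: qktct eiqma pexeh oyjfm tjnx mwuc tke zwb ost snym qfbe wxfe
Hunk 2: at line 6 remove [tke,zwb] add [yxaxl,joa] -> 12 lines: qktct eiqma pexeh oyjfm tjnx mwuc yxaxl joa ost snym qfbe wxfe
Hunk 3: at line 5 remove [yxaxl,joa,ost] add [ivf] -> 10 lines: qktct eiqma pexeh oyjfm tjnx mwuc ivf snym qfbe wxfe
Hunk 4: at line 3 remove [oyjfm] add [blyt,sanaj,hlj] -> 12 lines: qktct eiqma pexeh blyt sanaj hlj tjnx mwuc ivf snym qfbe wxfe
Hunk 5: at line 3 remove [sanaj,hlj] add [mycsg,pfez] -> 12 lines: qktct eiqma pexeh blyt mycsg pfez tjnx mwuc ivf snym qfbe wxfe
Final line count: 12

Answer: 12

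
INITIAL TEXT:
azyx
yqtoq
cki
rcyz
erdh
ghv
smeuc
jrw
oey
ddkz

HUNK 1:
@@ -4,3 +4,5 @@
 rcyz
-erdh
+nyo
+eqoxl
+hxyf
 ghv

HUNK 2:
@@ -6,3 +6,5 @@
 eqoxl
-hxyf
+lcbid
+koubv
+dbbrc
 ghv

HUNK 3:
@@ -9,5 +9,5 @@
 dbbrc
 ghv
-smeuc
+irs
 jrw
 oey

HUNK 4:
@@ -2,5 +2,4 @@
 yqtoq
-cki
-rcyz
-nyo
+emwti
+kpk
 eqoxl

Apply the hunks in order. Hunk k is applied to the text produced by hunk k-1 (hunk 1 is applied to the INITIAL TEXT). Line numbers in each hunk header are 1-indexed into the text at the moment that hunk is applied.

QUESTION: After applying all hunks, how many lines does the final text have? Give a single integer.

Hunk 1: at line 4 remove [erdh] add [nyo,eqoxl,hxyf] -> 12 lines: azyx yqtoq cki rcyz nyo eqoxl hxyf ghv smeuc jrw oey ddkz
Hunk 2: at line 6 remove [hxyf] add [lcbid,koubv,dbbrc] -> 14 lines: azyx yqtoq cki rcyz nyo eqoxl lcbid koubv dbbrc ghv smeuc jrw oey ddkz
Hunk 3: at line 9 remove [smeuc] add [irs] -> 14 lines: azyx yqtoq cki rcyz nyo eqoxl lcbid koubv dbbrc ghv irs jrw oey ddkz
Hunk 4: at line 2 remove [cki,rcyz,nyo] add [emwti,kpk] -> 13 lines: azyx yqtoq emwti kpk eqoxl lcbid koubv dbbrc ghv irs jrw oey ddkz
Final line count: 13

Answer: 13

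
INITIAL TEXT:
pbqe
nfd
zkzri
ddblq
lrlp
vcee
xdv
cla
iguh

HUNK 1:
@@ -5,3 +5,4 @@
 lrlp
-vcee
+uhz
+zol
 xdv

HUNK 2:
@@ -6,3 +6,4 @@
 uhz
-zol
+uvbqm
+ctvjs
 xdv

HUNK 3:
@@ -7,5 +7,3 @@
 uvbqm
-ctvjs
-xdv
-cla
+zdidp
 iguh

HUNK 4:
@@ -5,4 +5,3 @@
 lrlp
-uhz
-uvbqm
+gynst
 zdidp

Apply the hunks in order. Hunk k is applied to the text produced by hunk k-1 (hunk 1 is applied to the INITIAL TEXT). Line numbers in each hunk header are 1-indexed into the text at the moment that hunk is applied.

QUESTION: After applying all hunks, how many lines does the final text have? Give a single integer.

Hunk 1: at line 5 remove [vcee] add [uhz,zol] -> 10 lines: pbqe nfd zkzri ddblq lrlp uhz zol xdv cla iguh
Hunk 2: at line 6 remove [zol] add [uvbqm,ctvjs] -> 11 lines: pbqe nfd zkzri ddblq lrlp uhz uvbqm ctvjs xdv cla iguh
Hunk 3: at line 7 remove [ctvjs,xdv,cla] add [zdidp] -> 9 lines: pbqe nfd zkzri ddblq lrlp uhz uvbqm zdidp iguh
Hunk 4: at line 5 remove [uhz,uvbqm] add [gynst] -> 8 lines: pbqe nfd zkzri ddblq lrlp gynst zdidp iguh
Final line count: 8

Answer: 8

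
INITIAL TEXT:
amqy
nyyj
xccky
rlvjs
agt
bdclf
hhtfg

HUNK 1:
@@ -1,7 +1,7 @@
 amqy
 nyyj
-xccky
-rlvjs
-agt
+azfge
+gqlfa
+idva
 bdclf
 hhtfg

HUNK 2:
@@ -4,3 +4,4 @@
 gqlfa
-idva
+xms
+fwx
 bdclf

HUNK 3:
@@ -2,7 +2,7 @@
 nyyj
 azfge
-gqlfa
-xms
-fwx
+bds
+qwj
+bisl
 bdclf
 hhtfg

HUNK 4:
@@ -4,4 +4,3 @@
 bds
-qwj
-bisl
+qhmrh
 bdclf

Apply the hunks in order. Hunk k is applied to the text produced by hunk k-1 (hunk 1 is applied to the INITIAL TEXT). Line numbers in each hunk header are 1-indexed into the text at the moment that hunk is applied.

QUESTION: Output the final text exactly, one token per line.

Answer: amqy
nyyj
azfge
bds
qhmrh
bdclf
hhtfg

Derivation:
Hunk 1: at line 1 remove [xccky,rlvjs,agt] add [azfge,gqlfa,idva] -> 7 lines: amqy nyyj azfge gqlfa idva bdclf hhtfg
Hunk 2: at line 4 remove [idva] add [xms,fwx] -> 8 lines: amqy nyyj azfge gqlfa xms fwx bdclf hhtfg
Hunk 3: at line 2 remove [gqlfa,xms,fwx] add [bds,qwj,bisl] -> 8 lines: amqy nyyj azfge bds qwj bisl bdclf hhtfg
Hunk 4: at line 4 remove [qwj,bisl] add [qhmrh] -> 7 lines: amqy nyyj azfge bds qhmrh bdclf hhtfg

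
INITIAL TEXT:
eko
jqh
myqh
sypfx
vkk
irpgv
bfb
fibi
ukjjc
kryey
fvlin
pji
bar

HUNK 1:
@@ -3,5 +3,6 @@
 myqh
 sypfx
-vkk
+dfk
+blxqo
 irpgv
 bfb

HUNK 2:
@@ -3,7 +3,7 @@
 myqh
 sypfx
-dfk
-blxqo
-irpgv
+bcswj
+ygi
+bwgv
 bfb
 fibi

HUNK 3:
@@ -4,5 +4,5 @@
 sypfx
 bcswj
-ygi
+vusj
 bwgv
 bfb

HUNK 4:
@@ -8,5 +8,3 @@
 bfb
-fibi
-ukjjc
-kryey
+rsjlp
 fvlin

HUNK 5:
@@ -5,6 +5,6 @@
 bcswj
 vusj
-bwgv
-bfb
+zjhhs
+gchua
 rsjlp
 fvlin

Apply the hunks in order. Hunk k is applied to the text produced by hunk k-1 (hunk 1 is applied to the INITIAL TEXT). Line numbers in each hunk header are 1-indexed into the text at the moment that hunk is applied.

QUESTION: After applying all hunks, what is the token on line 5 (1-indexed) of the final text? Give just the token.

Answer: bcswj

Derivation:
Hunk 1: at line 3 remove [vkk] add [dfk,blxqo] -> 14 lines: eko jqh myqh sypfx dfk blxqo irpgv bfb fibi ukjjc kryey fvlin pji bar
Hunk 2: at line 3 remove [dfk,blxqo,irpgv] add [bcswj,ygi,bwgv] -> 14 lines: eko jqh myqh sypfx bcswj ygi bwgv bfb fibi ukjjc kryey fvlin pji bar
Hunk 3: at line 4 remove [ygi] add [vusj] -> 14 lines: eko jqh myqh sypfx bcswj vusj bwgv bfb fibi ukjjc kryey fvlin pji bar
Hunk 4: at line 8 remove [fibi,ukjjc,kryey] add [rsjlp] -> 12 lines: eko jqh myqh sypfx bcswj vusj bwgv bfb rsjlp fvlin pji bar
Hunk 5: at line 5 remove [bwgv,bfb] add [zjhhs,gchua] -> 12 lines: eko jqh myqh sypfx bcswj vusj zjhhs gchua rsjlp fvlin pji bar
Final line 5: bcswj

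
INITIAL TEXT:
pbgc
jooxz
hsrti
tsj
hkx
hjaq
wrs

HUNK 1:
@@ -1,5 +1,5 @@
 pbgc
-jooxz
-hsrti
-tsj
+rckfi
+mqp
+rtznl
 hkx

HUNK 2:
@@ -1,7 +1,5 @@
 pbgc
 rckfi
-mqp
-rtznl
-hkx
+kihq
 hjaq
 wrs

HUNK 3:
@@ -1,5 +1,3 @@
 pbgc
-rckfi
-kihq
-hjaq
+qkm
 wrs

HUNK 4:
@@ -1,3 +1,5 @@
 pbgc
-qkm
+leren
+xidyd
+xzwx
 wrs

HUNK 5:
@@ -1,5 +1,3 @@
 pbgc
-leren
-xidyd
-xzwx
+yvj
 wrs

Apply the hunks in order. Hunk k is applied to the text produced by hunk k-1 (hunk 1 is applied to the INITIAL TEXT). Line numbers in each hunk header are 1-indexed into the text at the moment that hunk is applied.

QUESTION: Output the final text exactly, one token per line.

Answer: pbgc
yvj
wrs

Derivation:
Hunk 1: at line 1 remove [jooxz,hsrti,tsj] add [rckfi,mqp,rtznl] -> 7 lines: pbgc rckfi mqp rtznl hkx hjaq wrs
Hunk 2: at line 1 remove [mqp,rtznl,hkx] add [kihq] -> 5 lines: pbgc rckfi kihq hjaq wrs
Hunk 3: at line 1 remove [rckfi,kihq,hjaq] add [qkm] -> 3 lines: pbgc qkm wrs
Hunk 4: at line 1 remove [qkm] add [leren,xidyd,xzwx] -> 5 lines: pbgc leren xidyd xzwx wrs
Hunk 5: at line 1 remove [leren,xidyd,xzwx] add [yvj] -> 3 lines: pbgc yvj wrs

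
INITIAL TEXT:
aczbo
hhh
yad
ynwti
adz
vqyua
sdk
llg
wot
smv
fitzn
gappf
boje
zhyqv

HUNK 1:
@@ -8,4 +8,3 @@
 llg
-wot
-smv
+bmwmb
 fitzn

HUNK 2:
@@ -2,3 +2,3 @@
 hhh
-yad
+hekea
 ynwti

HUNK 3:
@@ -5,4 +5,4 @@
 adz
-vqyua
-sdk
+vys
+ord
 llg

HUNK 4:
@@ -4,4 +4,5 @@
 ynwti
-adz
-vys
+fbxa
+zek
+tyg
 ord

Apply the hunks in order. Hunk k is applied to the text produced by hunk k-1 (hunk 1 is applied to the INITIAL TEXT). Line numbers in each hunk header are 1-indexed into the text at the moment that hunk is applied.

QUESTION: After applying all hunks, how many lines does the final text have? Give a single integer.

Answer: 14

Derivation:
Hunk 1: at line 8 remove [wot,smv] add [bmwmb] -> 13 lines: aczbo hhh yad ynwti adz vqyua sdk llg bmwmb fitzn gappf boje zhyqv
Hunk 2: at line 2 remove [yad] add [hekea] -> 13 lines: aczbo hhh hekea ynwti adz vqyua sdk llg bmwmb fitzn gappf boje zhyqv
Hunk 3: at line 5 remove [vqyua,sdk] add [vys,ord] -> 13 lines: aczbo hhh hekea ynwti adz vys ord llg bmwmb fitzn gappf boje zhyqv
Hunk 4: at line 4 remove [adz,vys] add [fbxa,zek,tyg] -> 14 lines: aczbo hhh hekea ynwti fbxa zek tyg ord llg bmwmb fitzn gappf boje zhyqv
Final line count: 14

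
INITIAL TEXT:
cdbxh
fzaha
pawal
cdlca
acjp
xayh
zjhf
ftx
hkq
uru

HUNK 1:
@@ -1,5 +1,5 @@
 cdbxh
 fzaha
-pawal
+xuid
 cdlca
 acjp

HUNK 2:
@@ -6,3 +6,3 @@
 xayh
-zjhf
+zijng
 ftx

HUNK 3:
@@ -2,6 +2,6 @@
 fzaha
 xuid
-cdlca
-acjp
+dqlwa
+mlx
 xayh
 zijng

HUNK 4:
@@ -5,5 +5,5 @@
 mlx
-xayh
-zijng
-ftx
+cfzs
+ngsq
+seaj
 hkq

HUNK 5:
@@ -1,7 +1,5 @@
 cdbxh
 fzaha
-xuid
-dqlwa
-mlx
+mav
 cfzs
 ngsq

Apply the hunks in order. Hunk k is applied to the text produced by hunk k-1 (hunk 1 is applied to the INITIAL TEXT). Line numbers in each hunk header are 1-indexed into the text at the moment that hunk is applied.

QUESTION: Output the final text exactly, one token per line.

Hunk 1: at line 1 remove [pawal] add [xuid] -> 10 lines: cdbxh fzaha xuid cdlca acjp xayh zjhf ftx hkq uru
Hunk 2: at line 6 remove [zjhf] add [zijng] -> 10 lines: cdbxh fzaha xuid cdlca acjp xayh zijng ftx hkq uru
Hunk 3: at line 2 remove [cdlca,acjp] add [dqlwa,mlx] -> 10 lines: cdbxh fzaha xuid dqlwa mlx xayh zijng ftx hkq uru
Hunk 4: at line 5 remove [xayh,zijng,ftx] add [cfzs,ngsq,seaj] -> 10 lines: cdbxh fzaha xuid dqlwa mlx cfzs ngsq seaj hkq uru
Hunk 5: at line 1 remove [xuid,dqlwa,mlx] add [mav] -> 8 lines: cdbxh fzaha mav cfzs ngsq seaj hkq uru

Answer: cdbxh
fzaha
mav
cfzs
ngsq
seaj
hkq
uru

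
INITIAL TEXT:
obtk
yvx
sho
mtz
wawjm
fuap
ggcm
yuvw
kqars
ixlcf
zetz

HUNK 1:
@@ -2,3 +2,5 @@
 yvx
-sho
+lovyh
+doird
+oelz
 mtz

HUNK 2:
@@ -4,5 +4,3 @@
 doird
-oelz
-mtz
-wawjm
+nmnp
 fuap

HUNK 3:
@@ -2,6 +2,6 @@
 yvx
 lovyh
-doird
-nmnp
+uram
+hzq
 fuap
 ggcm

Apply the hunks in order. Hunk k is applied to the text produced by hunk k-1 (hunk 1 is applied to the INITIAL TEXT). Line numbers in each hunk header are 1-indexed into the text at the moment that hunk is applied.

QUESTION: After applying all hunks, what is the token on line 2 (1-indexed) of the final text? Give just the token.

Hunk 1: at line 2 remove [sho] add [lovyh,doird,oelz] -> 13 lines: obtk yvx lovyh doird oelz mtz wawjm fuap ggcm yuvw kqars ixlcf zetz
Hunk 2: at line 4 remove [oelz,mtz,wawjm] add [nmnp] -> 11 lines: obtk yvx lovyh doird nmnp fuap ggcm yuvw kqars ixlcf zetz
Hunk 3: at line 2 remove [doird,nmnp] add [uram,hzq] -> 11 lines: obtk yvx lovyh uram hzq fuap ggcm yuvw kqars ixlcf zetz
Final line 2: yvx

Answer: yvx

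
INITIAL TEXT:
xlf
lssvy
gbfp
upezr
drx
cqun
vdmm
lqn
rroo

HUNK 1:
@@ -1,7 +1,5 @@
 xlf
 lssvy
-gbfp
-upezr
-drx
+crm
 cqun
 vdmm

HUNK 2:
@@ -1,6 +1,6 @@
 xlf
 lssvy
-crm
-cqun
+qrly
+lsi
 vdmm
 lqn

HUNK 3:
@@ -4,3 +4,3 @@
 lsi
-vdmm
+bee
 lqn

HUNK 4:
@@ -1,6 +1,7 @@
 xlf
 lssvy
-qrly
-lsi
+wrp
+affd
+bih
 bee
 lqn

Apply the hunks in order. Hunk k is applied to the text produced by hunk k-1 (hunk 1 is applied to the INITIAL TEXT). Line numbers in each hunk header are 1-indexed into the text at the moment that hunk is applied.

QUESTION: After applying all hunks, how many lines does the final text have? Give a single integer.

Hunk 1: at line 1 remove [gbfp,upezr,drx] add [crm] -> 7 lines: xlf lssvy crm cqun vdmm lqn rroo
Hunk 2: at line 1 remove [crm,cqun] add [qrly,lsi] -> 7 lines: xlf lssvy qrly lsi vdmm lqn rroo
Hunk 3: at line 4 remove [vdmm] add [bee] -> 7 lines: xlf lssvy qrly lsi bee lqn rroo
Hunk 4: at line 1 remove [qrly,lsi] add [wrp,affd,bih] -> 8 lines: xlf lssvy wrp affd bih bee lqn rroo
Final line count: 8

Answer: 8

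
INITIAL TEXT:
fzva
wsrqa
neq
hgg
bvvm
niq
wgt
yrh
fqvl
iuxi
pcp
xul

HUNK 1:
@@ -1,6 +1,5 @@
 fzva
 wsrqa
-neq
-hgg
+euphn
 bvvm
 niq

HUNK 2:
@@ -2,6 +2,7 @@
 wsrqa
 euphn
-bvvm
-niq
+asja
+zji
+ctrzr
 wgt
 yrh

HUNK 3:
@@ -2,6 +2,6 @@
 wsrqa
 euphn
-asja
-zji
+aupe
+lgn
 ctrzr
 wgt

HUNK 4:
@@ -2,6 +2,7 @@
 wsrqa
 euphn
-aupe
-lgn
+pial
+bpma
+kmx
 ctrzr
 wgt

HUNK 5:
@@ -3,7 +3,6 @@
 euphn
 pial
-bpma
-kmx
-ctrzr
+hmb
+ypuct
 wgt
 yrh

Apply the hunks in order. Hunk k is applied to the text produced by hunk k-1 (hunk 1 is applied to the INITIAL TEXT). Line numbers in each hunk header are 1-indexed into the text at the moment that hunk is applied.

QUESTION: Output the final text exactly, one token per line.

Hunk 1: at line 1 remove [neq,hgg] add [euphn] -> 11 lines: fzva wsrqa euphn bvvm niq wgt yrh fqvl iuxi pcp xul
Hunk 2: at line 2 remove [bvvm,niq] add [asja,zji,ctrzr] -> 12 lines: fzva wsrqa euphn asja zji ctrzr wgt yrh fqvl iuxi pcp xul
Hunk 3: at line 2 remove [asja,zji] add [aupe,lgn] -> 12 lines: fzva wsrqa euphn aupe lgn ctrzr wgt yrh fqvl iuxi pcp xul
Hunk 4: at line 2 remove [aupe,lgn] add [pial,bpma,kmx] -> 13 lines: fzva wsrqa euphn pial bpma kmx ctrzr wgt yrh fqvl iuxi pcp xul
Hunk 5: at line 3 remove [bpma,kmx,ctrzr] add [hmb,ypuct] -> 12 lines: fzva wsrqa euphn pial hmb ypuct wgt yrh fqvl iuxi pcp xul

Answer: fzva
wsrqa
euphn
pial
hmb
ypuct
wgt
yrh
fqvl
iuxi
pcp
xul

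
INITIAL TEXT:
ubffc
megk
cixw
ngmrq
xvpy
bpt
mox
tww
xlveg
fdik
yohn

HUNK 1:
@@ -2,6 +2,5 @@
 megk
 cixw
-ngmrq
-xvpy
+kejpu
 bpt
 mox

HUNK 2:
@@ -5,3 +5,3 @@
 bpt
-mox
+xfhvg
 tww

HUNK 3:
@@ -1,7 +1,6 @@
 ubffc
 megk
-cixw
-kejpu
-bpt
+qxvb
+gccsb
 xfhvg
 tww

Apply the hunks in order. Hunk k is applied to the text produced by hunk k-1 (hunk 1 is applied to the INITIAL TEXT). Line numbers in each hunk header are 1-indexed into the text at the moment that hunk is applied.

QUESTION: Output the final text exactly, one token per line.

Answer: ubffc
megk
qxvb
gccsb
xfhvg
tww
xlveg
fdik
yohn

Derivation:
Hunk 1: at line 2 remove [ngmrq,xvpy] add [kejpu] -> 10 lines: ubffc megk cixw kejpu bpt mox tww xlveg fdik yohn
Hunk 2: at line 5 remove [mox] add [xfhvg] -> 10 lines: ubffc megk cixw kejpu bpt xfhvg tww xlveg fdik yohn
Hunk 3: at line 1 remove [cixw,kejpu,bpt] add [qxvb,gccsb] -> 9 lines: ubffc megk qxvb gccsb xfhvg tww xlveg fdik yohn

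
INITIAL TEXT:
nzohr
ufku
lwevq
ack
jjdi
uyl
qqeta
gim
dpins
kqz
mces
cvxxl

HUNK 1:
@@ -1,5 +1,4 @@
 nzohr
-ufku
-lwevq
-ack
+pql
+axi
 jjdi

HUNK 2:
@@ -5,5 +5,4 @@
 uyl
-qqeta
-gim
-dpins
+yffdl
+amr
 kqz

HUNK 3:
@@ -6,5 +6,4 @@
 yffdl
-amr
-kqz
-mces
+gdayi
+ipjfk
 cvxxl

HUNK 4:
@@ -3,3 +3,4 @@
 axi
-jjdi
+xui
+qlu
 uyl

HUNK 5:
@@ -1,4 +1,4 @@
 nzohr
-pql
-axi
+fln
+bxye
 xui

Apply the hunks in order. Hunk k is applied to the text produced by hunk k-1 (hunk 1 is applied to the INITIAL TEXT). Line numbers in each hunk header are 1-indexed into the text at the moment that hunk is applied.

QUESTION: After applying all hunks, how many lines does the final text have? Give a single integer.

Answer: 10

Derivation:
Hunk 1: at line 1 remove [ufku,lwevq,ack] add [pql,axi] -> 11 lines: nzohr pql axi jjdi uyl qqeta gim dpins kqz mces cvxxl
Hunk 2: at line 5 remove [qqeta,gim,dpins] add [yffdl,amr] -> 10 lines: nzohr pql axi jjdi uyl yffdl amr kqz mces cvxxl
Hunk 3: at line 6 remove [amr,kqz,mces] add [gdayi,ipjfk] -> 9 lines: nzohr pql axi jjdi uyl yffdl gdayi ipjfk cvxxl
Hunk 4: at line 3 remove [jjdi] add [xui,qlu] -> 10 lines: nzohr pql axi xui qlu uyl yffdl gdayi ipjfk cvxxl
Hunk 5: at line 1 remove [pql,axi] add [fln,bxye] -> 10 lines: nzohr fln bxye xui qlu uyl yffdl gdayi ipjfk cvxxl
Final line count: 10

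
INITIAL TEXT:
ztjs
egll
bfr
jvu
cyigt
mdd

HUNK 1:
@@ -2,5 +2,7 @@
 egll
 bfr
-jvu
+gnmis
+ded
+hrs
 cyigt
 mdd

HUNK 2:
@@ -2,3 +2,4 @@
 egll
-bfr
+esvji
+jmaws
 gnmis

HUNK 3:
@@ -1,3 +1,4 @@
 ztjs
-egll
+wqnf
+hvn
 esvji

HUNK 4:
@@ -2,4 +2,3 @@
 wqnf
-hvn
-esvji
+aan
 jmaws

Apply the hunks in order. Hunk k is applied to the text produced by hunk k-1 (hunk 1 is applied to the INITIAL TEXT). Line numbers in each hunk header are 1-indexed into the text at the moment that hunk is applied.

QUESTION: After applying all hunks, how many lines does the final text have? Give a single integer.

Hunk 1: at line 2 remove [jvu] add [gnmis,ded,hrs] -> 8 lines: ztjs egll bfr gnmis ded hrs cyigt mdd
Hunk 2: at line 2 remove [bfr] add [esvji,jmaws] -> 9 lines: ztjs egll esvji jmaws gnmis ded hrs cyigt mdd
Hunk 3: at line 1 remove [egll] add [wqnf,hvn] -> 10 lines: ztjs wqnf hvn esvji jmaws gnmis ded hrs cyigt mdd
Hunk 4: at line 2 remove [hvn,esvji] add [aan] -> 9 lines: ztjs wqnf aan jmaws gnmis ded hrs cyigt mdd
Final line count: 9

Answer: 9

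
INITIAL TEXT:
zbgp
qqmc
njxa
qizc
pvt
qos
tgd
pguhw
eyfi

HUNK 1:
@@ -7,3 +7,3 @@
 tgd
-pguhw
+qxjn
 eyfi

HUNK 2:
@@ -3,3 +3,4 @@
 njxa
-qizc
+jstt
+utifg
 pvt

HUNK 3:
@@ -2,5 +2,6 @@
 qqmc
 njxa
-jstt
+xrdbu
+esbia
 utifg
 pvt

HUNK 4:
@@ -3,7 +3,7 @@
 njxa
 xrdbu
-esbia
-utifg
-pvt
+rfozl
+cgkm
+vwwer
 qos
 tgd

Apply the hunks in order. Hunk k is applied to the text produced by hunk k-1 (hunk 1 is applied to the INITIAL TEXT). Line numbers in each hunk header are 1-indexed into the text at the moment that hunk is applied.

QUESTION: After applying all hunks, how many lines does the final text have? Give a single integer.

Answer: 11

Derivation:
Hunk 1: at line 7 remove [pguhw] add [qxjn] -> 9 lines: zbgp qqmc njxa qizc pvt qos tgd qxjn eyfi
Hunk 2: at line 3 remove [qizc] add [jstt,utifg] -> 10 lines: zbgp qqmc njxa jstt utifg pvt qos tgd qxjn eyfi
Hunk 3: at line 2 remove [jstt] add [xrdbu,esbia] -> 11 lines: zbgp qqmc njxa xrdbu esbia utifg pvt qos tgd qxjn eyfi
Hunk 4: at line 3 remove [esbia,utifg,pvt] add [rfozl,cgkm,vwwer] -> 11 lines: zbgp qqmc njxa xrdbu rfozl cgkm vwwer qos tgd qxjn eyfi
Final line count: 11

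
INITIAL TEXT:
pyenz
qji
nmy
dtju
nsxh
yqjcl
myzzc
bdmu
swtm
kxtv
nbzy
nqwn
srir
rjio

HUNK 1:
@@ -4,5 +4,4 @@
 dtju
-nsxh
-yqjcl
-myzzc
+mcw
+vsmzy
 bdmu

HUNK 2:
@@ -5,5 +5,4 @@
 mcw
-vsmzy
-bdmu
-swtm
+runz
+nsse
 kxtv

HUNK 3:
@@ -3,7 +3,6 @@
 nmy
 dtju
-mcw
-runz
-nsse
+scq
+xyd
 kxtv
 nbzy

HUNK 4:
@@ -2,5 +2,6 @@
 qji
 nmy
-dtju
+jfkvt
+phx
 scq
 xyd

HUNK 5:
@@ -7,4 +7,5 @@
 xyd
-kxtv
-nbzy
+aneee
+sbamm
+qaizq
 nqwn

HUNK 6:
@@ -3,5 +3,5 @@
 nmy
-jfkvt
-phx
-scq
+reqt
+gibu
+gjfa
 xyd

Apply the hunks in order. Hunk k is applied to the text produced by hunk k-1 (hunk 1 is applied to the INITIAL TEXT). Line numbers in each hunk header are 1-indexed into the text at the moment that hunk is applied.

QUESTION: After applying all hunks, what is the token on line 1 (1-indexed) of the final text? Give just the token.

Answer: pyenz

Derivation:
Hunk 1: at line 4 remove [nsxh,yqjcl,myzzc] add [mcw,vsmzy] -> 13 lines: pyenz qji nmy dtju mcw vsmzy bdmu swtm kxtv nbzy nqwn srir rjio
Hunk 2: at line 5 remove [vsmzy,bdmu,swtm] add [runz,nsse] -> 12 lines: pyenz qji nmy dtju mcw runz nsse kxtv nbzy nqwn srir rjio
Hunk 3: at line 3 remove [mcw,runz,nsse] add [scq,xyd] -> 11 lines: pyenz qji nmy dtju scq xyd kxtv nbzy nqwn srir rjio
Hunk 4: at line 2 remove [dtju] add [jfkvt,phx] -> 12 lines: pyenz qji nmy jfkvt phx scq xyd kxtv nbzy nqwn srir rjio
Hunk 5: at line 7 remove [kxtv,nbzy] add [aneee,sbamm,qaizq] -> 13 lines: pyenz qji nmy jfkvt phx scq xyd aneee sbamm qaizq nqwn srir rjio
Hunk 6: at line 3 remove [jfkvt,phx,scq] add [reqt,gibu,gjfa] -> 13 lines: pyenz qji nmy reqt gibu gjfa xyd aneee sbamm qaizq nqwn srir rjio
Final line 1: pyenz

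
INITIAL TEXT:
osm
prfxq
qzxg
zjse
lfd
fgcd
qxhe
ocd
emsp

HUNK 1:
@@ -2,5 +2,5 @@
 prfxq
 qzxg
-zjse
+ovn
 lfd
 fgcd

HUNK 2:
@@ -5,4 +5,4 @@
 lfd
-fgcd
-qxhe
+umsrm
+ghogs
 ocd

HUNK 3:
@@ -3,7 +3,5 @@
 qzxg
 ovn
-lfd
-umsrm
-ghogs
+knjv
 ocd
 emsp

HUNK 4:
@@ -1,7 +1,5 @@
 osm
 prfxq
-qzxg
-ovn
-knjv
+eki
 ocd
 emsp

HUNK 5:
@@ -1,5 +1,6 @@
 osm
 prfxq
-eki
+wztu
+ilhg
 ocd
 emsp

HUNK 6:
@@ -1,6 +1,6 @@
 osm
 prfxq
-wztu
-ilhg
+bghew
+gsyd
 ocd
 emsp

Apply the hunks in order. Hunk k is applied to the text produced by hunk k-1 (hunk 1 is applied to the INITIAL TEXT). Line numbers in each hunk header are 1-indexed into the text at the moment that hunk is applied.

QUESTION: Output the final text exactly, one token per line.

Hunk 1: at line 2 remove [zjse] add [ovn] -> 9 lines: osm prfxq qzxg ovn lfd fgcd qxhe ocd emsp
Hunk 2: at line 5 remove [fgcd,qxhe] add [umsrm,ghogs] -> 9 lines: osm prfxq qzxg ovn lfd umsrm ghogs ocd emsp
Hunk 3: at line 3 remove [lfd,umsrm,ghogs] add [knjv] -> 7 lines: osm prfxq qzxg ovn knjv ocd emsp
Hunk 4: at line 1 remove [qzxg,ovn,knjv] add [eki] -> 5 lines: osm prfxq eki ocd emsp
Hunk 5: at line 1 remove [eki] add [wztu,ilhg] -> 6 lines: osm prfxq wztu ilhg ocd emsp
Hunk 6: at line 1 remove [wztu,ilhg] add [bghew,gsyd] -> 6 lines: osm prfxq bghew gsyd ocd emsp

Answer: osm
prfxq
bghew
gsyd
ocd
emsp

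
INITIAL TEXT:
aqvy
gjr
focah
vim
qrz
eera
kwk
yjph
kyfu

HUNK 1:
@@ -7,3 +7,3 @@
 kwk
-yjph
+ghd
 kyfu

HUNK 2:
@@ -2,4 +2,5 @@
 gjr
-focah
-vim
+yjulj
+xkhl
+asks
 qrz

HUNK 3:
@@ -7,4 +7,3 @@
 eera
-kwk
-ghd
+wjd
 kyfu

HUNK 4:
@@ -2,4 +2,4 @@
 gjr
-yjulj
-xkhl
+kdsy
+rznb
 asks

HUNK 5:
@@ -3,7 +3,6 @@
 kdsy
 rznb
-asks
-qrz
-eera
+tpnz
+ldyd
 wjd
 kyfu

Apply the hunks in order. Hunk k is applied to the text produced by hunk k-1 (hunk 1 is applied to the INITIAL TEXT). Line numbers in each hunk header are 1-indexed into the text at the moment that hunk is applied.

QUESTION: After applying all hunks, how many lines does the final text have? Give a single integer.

Answer: 8

Derivation:
Hunk 1: at line 7 remove [yjph] add [ghd] -> 9 lines: aqvy gjr focah vim qrz eera kwk ghd kyfu
Hunk 2: at line 2 remove [focah,vim] add [yjulj,xkhl,asks] -> 10 lines: aqvy gjr yjulj xkhl asks qrz eera kwk ghd kyfu
Hunk 3: at line 7 remove [kwk,ghd] add [wjd] -> 9 lines: aqvy gjr yjulj xkhl asks qrz eera wjd kyfu
Hunk 4: at line 2 remove [yjulj,xkhl] add [kdsy,rznb] -> 9 lines: aqvy gjr kdsy rznb asks qrz eera wjd kyfu
Hunk 5: at line 3 remove [asks,qrz,eera] add [tpnz,ldyd] -> 8 lines: aqvy gjr kdsy rznb tpnz ldyd wjd kyfu
Final line count: 8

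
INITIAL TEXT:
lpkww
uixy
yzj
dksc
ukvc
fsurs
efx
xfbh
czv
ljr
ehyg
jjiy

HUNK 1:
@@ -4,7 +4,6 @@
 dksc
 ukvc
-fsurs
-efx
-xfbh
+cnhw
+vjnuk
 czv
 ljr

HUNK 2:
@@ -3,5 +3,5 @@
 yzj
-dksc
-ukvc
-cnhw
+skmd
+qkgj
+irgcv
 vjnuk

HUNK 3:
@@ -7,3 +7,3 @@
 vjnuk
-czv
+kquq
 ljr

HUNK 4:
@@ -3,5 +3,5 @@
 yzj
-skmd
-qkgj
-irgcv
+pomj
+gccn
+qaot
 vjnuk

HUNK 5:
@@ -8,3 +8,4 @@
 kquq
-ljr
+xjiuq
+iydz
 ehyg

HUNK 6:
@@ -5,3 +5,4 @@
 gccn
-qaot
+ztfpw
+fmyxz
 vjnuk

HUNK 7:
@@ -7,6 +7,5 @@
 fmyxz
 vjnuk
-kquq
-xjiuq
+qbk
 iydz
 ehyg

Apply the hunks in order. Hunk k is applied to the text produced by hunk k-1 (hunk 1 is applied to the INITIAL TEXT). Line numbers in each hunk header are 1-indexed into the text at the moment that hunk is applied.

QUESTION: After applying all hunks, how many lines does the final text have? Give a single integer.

Hunk 1: at line 4 remove [fsurs,efx,xfbh] add [cnhw,vjnuk] -> 11 lines: lpkww uixy yzj dksc ukvc cnhw vjnuk czv ljr ehyg jjiy
Hunk 2: at line 3 remove [dksc,ukvc,cnhw] add [skmd,qkgj,irgcv] -> 11 lines: lpkww uixy yzj skmd qkgj irgcv vjnuk czv ljr ehyg jjiy
Hunk 3: at line 7 remove [czv] add [kquq] -> 11 lines: lpkww uixy yzj skmd qkgj irgcv vjnuk kquq ljr ehyg jjiy
Hunk 4: at line 3 remove [skmd,qkgj,irgcv] add [pomj,gccn,qaot] -> 11 lines: lpkww uixy yzj pomj gccn qaot vjnuk kquq ljr ehyg jjiy
Hunk 5: at line 8 remove [ljr] add [xjiuq,iydz] -> 12 lines: lpkww uixy yzj pomj gccn qaot vjnuk kquq xjiuq iydz ehyg jjiy
Hunk 6: at line 5 remove [qaot] add [ztfpw,fmyxz] -> 13 lines: lpkww uixy yzj pomj gccn ztfpw fmyxz vjnuk kquq xjiuq iydz ehyg jjiy
Hunk 7: at line 7 remove [kquq,xjiuq] add [qbk] -> 12 lines: lpkww uixy yzj pomj gccn ztfpw fmyxz vjnuk qbk iydz ehyg jjiy
Final line count: 12

Answer: 12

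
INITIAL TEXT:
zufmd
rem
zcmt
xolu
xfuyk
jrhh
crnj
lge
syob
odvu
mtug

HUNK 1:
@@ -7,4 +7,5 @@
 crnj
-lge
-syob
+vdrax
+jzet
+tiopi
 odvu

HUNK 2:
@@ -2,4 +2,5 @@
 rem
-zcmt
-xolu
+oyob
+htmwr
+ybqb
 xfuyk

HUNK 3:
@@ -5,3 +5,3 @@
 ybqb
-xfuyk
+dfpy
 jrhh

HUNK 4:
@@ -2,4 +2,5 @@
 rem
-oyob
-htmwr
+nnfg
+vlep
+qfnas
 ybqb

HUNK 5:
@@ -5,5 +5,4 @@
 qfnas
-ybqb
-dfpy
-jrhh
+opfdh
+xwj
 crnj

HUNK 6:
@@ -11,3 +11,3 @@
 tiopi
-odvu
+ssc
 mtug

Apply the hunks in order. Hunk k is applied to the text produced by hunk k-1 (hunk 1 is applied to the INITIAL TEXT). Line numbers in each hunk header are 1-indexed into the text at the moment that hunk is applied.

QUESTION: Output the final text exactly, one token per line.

Hunk 1: at line 7 remove [lge,syob] add [vdrax,jzet,tiopi] -> 12 lines: zufmd rem zcmt xolu xfuyk jrhh crnj vdrax jzet tiopi odvu mtug
Hunk 2: at line 2 remove [zcmt,xolu] add [oyob,htmwr,ybqb] -> 13 lines: zufmd rem oyob htmwr ybqb xfuyk jrhh crnj vdrax jzet tiopi odvu mtug
Hunk 3: at line 5 remove [xfuyk] add [dfpy] -> 13 lines: zufmd rem oyob htmwr ybqb dfpy jrhh crnj vdrax jzet tiopi odvu mtug
Hunk 4: at line 2 remove [oyob,htmwr] add [nnfg,vlep,qfnas] -> 14 lines: zufmd rem nnfg vlep qfnas ybqb dfpy jrhh crnj vdrax jzet tiopi odvu mtug
Hunk 5: at line 5 remove [ybqb,dfpy,jrhh] add [opfdh,xwj] -> 13 lines: zufmd rem nnfg vlep qfnas opfdh xwj crnj vdrax jzet tiopi odvu mtug
Hunk 6: at line 11 remove [odvu] add [ssc] -> 13 lines: zufmd rem nnfg vlep qfnas opfdh xwj crnj vdrax jzet tiopi ssc mtug

Answer: zufmd
rem
nnfg
vlep
qfnas
opfdh
xwj
crnj
vdrax
jzet
tiopi
ssc
mtug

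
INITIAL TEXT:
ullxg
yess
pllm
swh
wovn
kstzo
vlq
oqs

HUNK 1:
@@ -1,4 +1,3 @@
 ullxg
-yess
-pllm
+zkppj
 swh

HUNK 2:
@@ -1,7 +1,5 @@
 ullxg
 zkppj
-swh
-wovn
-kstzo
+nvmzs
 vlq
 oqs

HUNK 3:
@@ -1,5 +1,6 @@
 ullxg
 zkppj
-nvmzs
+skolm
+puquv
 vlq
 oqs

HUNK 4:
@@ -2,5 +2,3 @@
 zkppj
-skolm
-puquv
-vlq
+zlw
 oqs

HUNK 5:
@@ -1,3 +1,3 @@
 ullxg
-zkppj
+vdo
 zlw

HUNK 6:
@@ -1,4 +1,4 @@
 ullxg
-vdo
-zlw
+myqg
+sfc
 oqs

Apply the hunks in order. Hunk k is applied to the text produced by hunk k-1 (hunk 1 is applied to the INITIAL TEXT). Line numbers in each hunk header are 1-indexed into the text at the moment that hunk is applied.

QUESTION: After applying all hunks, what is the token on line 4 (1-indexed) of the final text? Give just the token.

Answer: oqs

Derivation:
Hunk 1: at line 1 remove [yess,pllm] add [zkppj] -> 7 lines: ullxg zkppj swh wovn kstzo vlq oqs
Hunk 2: at line 1 remove [swh,wovn,kstzo] add [nvmzs] -> 5 lines: ullxg zkppj nvmzs vlq oqs
Hunk 3: at line 1 remove [nvmzs] add [skolm,puquv] -> 6 lines: ullxg zkppj skolm puquv vlq oqs
Hunk 4: at line 2 remove [skolm,puquv,vlq] add [zlw] -> 4 lines: ullxg zkppj zlw oqs
Hunk 5: at line 1 remove [zkppj] add [vdo] -> 4 lines: ullxg vdo zlw oqs
Hunk 6: at line 1 remove [vdo,zlw] add [myqg,sfc] -> 4 lines: ullxg myqg sfc oqs
Final line 4: oqs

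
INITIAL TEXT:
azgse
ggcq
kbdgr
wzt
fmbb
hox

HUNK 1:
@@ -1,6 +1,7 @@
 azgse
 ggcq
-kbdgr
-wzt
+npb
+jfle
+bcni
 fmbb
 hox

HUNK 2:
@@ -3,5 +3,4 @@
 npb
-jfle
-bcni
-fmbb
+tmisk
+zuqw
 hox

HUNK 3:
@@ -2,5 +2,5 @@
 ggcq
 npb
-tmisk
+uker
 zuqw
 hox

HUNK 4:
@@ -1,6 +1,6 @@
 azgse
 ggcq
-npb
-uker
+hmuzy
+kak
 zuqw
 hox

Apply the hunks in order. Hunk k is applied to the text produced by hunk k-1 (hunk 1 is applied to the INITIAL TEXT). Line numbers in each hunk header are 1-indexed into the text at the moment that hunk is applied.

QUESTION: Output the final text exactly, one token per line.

Hunk 1: at line 1 remove [kbdgr,wzt] add [npb,jfle,bcni] -> 7 lines: azgse ggcq npb jfle bcni fmbb hox
Hunk 2: at line 3 remove [jfle,bcni,fmbb] add [tmisk,zuqw] -> 6 lines: azgse ggcq npb tmisk zuqw hox
Hunk 3: at line 2 remove [tmisk] add [uker] -> 6 lines: azgse ggcq npb uker zuqw hox
Hunk 4: at line 1 remove [npb,uker] add [hmuzy,kak] -> 6 lines: azgse ggcq hmuzy kak zuqw hox

Answer: azgse
ggcq
hmuzy
kak
zuqw
hox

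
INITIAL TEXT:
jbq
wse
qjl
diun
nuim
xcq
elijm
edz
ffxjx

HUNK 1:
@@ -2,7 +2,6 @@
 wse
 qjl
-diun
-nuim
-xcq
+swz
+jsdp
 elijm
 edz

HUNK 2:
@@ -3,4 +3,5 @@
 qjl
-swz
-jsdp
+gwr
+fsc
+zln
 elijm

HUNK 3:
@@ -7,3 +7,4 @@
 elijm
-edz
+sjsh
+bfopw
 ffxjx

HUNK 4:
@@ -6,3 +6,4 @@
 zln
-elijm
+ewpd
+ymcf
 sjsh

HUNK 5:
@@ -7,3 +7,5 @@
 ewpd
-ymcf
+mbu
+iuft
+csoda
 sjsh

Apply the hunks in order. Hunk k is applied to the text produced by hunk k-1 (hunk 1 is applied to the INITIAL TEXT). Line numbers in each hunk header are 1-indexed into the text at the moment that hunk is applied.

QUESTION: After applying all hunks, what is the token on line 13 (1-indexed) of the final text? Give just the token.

Answer: ffxjx

Derivation:
Hunk 1: at line 2 remove [diun,nuim,xcq] add [swz,jsdp] -> 8 lines: jbq wse qjl swz jsdp elijm edz ffxjx
Hunk 2: at line 3 remove [swz,jsdp] add [gwr,fsc,zln] -> 9 lines: jbq wse qjl gwr fsc zln elijm edz ffxjx
Hunk 3: at line 7 remove [edz] add [sjsh,bfopw] -> 10 lines: jbq wse qjl gwr fsc zln elijm sjsh bfopw ffxjx
Hunk 4: at line 6 remove [elijm] add [ewpd,ymcf] -> 11 lines: jbq wse qjl gwr fsc zln ewpd ymcf sjsh bfopw ffxjx
Hunk 5: at line 7 remove [ymcf] add [mbu,iuft,csoda] -> 13 lines: jbq wse qjl gwr fsc zln ewpd mbu iuft csoda sjsh bfopw ffxjx
Final line 13: ffxjx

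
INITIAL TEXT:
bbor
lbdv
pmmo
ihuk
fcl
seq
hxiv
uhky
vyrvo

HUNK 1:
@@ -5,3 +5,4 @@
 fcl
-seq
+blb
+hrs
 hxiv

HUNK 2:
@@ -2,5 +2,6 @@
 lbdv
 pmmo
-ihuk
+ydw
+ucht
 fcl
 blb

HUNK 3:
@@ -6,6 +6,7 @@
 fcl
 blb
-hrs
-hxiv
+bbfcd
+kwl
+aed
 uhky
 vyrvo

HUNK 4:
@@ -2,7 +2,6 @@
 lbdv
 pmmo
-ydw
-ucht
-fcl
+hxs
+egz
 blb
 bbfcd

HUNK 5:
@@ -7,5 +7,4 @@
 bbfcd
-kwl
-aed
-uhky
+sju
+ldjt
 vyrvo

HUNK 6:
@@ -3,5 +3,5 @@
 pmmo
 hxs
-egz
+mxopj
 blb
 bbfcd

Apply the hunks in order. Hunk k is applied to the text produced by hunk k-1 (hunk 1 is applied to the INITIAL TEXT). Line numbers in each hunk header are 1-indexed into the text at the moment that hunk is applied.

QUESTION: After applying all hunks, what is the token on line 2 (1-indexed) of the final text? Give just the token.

Hunk 1: at line 5 remove [seq] add [blb,hrs] -> 10 lines: bbor lbdv pmmo ihuk fcl blb hrs hxiv uhky vyrvo
Hunk 2: at line 2 remove [ihuk] add [ydw,ucht] -> 11 lines: bbor lbdv pmmo ydw ucht fcl blb hrs hxiv uhky vyrvo
Hunk 3: at line 6 remove [hrs,hxiv] add [bbfcd,kwl,aed] -> 12 lines: bbor lbdv pmmo ydw ucht fcl blb bbfcd kwl aed uhky vyrvo
Hunk 4: at line 2 remove [ydw,ucht,fcl] add [hxs,egz] -> 11 lines: bbor lbdv pmmo hxs egz blb bbfcd kwl aed uhky vyrvo
Hunk 5: at line 7 remove [kwl,aed,uhky] add [sju,ldjt] -> 10 lines: bbor lbdv pmmo hxs egz blb bbfcd sju ldjt vyrvo
Hunk 6: at line 3 remove [egz] add [mxopj] -> 10 lines: bbor lbdv pmmo hxs mxopj blb bbfcd sju ldjt vyrvo
Final line 2: lbdv

Answer: lbdv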